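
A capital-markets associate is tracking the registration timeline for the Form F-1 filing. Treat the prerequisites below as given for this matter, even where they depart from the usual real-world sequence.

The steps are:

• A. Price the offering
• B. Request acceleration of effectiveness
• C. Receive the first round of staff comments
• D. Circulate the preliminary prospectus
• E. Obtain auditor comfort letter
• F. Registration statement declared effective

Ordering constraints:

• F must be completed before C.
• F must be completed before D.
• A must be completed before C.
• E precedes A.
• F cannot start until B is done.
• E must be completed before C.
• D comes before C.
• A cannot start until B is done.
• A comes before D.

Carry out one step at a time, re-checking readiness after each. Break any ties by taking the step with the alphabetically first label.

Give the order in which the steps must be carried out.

B and E have no prerequisites; B has the earlier label, so B is first.
E and F are both available; E has the earlier label → E.
Ready: A and F. A has the earlier label → A.
F is the only step now ready → F.
D needed A and F, now all done → D.
Next only C has its prerequisites met → C.

B → E → A → F → D → C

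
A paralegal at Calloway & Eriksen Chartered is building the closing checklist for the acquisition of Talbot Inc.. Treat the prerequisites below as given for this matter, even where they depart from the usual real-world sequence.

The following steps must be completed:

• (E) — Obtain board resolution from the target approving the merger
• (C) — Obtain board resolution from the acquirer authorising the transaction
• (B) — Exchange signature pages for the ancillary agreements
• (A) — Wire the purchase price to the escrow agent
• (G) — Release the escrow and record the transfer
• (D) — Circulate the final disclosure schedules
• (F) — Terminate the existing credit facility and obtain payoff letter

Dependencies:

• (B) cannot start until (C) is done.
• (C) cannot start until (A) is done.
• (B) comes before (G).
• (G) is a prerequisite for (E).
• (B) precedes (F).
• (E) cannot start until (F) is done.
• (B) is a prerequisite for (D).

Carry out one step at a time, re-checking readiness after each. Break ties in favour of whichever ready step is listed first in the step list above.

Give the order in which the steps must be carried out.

(A), (C), (B), (G), (D), (F), (E)

(A) is the only step with nothing outstanding, so it goes first.
That leaves (C) as the only ready step → (C).
(B) is the only step now ready → (B).
Now (G), (D) and (F) have their prerequisites met. (G) is listed earlier, so (G) next.
(D) and (F) are both available; (D) is listed earlier → (D).
(F) needed (B), now all done → (F).
(E) needed (G) and (F), now all done → (E).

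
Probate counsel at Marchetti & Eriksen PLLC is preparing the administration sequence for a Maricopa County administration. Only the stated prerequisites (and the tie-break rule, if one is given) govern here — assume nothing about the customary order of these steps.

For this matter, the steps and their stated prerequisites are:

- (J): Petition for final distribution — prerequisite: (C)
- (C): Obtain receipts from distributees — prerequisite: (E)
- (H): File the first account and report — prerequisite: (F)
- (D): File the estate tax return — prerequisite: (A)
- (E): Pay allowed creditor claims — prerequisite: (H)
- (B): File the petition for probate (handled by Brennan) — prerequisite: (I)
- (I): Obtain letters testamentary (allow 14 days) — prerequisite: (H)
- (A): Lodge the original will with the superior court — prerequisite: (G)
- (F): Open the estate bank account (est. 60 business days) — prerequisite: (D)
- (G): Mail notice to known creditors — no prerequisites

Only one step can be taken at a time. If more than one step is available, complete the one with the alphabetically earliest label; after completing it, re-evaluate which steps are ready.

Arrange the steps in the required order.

(G) → (A) → (D) → (F) → (H) → (E) → (C) → (I) → (B) → (J)

(G) is the only step with nothing outstanding, so it goes first.
Next only (A) has its prerequisites met → (A).
(D) needed (A), now all done → (D).
(F) needed (D), now all done → (F).
Next only (H) has its prerequisites met → (H).
(E) and (I) are both available; (E) has the earlier label → (E).
(C) now also ready, so the ready set is {(C), (I)}; (C) has the earlier label → (C).
(J) now also ready, so the ready set is {(I), (J)}; (I) has the earlier label → (I).
(B) now also ready, so the ready set is {(B), (J)}; (B) has the earlier label → (B).
(J) is the only step now ready → (J).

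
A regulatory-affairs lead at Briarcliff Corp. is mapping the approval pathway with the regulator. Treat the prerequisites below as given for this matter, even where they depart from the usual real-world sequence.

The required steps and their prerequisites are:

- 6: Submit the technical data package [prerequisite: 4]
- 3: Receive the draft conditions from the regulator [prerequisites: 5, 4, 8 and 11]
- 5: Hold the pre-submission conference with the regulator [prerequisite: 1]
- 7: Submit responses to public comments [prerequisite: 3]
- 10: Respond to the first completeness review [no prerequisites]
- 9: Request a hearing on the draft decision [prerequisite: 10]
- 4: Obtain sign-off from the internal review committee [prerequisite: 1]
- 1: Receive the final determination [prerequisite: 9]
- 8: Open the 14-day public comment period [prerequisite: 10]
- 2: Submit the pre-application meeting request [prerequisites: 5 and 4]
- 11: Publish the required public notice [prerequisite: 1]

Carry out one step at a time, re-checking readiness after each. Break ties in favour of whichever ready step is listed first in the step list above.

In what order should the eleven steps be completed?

10 has no prerequisites → 10 first.
Ready: 9 and 8. 9 is listed earlier → 9.
Now 1 and 8 have their prerequisites met. 1 is listed earlier, so 1 next.
5, 4 and 11 now also ready, so the ready set is {5, 4, 8, 11}; 5 is listed earlier → 5.
4, 8 and 11 are all available; 4 is listed earlier → 4.
6 and 2 now also ready, so the ready set is {6, 8, 2, 11}; 6 is listed earlier → 6.
8, 2 and 11 are all available; 8 is listed earlier → 8.
2 and 11 are both available; 2 is listed earlier → 2.
11 needed 1, now all done → 11.
That leaves 3 as the only ready step → 3.
7 needed 3, now all done → 7.

10 → 9 → 1 → 5 → 4 → 6 → 8 → 2 → 11 → 3 → 7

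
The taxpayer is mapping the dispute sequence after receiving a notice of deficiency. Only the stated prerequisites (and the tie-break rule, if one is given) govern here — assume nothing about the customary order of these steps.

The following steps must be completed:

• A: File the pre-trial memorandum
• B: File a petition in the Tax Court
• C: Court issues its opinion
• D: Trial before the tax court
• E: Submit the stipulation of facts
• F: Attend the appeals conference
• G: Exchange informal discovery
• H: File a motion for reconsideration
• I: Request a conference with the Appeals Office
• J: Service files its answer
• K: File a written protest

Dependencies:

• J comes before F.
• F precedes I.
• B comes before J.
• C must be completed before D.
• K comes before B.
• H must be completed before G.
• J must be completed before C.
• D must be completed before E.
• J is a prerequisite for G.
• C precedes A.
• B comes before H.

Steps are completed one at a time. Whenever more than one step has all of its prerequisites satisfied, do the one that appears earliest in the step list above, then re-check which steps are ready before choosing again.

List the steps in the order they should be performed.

Only K has no prerequisites, so it is first.
Next only B has its prerequisites met → B.
H and J are both available; H is listed earlier → H.
That leaves J as the only ready step → J.
Now C, F and G have their prerequisites met. C is listed earlier, so C next.
Now A, D, F and G have their prerequisites met. A is listed earlier, so A next.
D, F and G are all available; D is listed earlier → D.
E, F and G are all available; E is listed earlier → E.
F and G are both available; F is listed earlier → F.
I now also ready, so the ready set is {G, I}; G is listed earlier → G.
That leaves I as the only ready step → I.

K, B, H, J, C, A, D, E, F, G, I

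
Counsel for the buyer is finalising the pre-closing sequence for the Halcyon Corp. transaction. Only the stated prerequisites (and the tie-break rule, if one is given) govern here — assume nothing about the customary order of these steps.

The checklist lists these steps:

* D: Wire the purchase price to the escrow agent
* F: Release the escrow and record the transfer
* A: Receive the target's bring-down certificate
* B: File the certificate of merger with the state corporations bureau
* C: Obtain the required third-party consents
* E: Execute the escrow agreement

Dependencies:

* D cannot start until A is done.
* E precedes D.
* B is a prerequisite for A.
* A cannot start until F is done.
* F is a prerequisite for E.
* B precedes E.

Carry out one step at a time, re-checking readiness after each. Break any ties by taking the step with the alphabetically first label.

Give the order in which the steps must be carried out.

B, C, F, A, E, D

B, C and F have no prerequisites; B has the earlier label, so B is first.
C and F are both available; C has the earlier label → C.
F is the only step now ready → F.
Ready: A and E. A has the earlier label → A.
That leaves E as the only ready step → E.
D is the only step now ready → D.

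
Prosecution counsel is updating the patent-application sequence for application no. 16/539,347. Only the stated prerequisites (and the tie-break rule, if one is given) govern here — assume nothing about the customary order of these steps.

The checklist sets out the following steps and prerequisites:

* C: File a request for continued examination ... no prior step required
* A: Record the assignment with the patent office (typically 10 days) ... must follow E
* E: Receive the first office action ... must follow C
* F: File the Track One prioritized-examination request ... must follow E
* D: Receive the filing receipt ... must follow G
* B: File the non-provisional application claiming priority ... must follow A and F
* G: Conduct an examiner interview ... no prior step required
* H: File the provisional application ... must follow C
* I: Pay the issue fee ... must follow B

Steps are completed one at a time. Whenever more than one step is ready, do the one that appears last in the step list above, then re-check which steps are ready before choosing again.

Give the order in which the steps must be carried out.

Nothing is required for G and C. G is listed later → G first.
Ready: D and C. D is listed later → D.
C is the only step now ready → C.
Ready: H and E. H is listed later → H.
That leaves E as the only ready step → E.
F and A are both available; F is listed later → F.
That leaves A as the only ready step → A.
Next only B has its prerequisites met → B.
I is the only step now ready → I.

G → D → C → H → E → F → A → B → I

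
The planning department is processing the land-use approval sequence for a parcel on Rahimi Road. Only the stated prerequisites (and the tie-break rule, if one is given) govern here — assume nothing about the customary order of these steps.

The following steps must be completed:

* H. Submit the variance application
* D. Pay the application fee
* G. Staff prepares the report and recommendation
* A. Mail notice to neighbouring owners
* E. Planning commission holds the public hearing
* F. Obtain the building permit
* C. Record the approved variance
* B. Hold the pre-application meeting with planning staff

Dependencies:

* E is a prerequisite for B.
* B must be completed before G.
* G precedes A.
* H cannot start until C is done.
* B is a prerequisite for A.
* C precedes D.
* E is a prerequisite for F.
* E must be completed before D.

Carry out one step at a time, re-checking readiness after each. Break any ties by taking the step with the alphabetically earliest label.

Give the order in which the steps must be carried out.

C → E → B → D → F → G → A → H

Nothing is required for C and E. C has the earlier label → C first.
Ready: E and H. E has the earlier label → E.
B, D, F and H are all available; B has the earlier label → B.
G now also ready, so the ready set is {D, F, G, H}; D has the earlier label → D.
Ready: F, G and H. F has the earlier label → F.
G and H are both available; G has the earlier label → G.
A and H are both available; A has the earlier label → A.
H needed C, now all done → H.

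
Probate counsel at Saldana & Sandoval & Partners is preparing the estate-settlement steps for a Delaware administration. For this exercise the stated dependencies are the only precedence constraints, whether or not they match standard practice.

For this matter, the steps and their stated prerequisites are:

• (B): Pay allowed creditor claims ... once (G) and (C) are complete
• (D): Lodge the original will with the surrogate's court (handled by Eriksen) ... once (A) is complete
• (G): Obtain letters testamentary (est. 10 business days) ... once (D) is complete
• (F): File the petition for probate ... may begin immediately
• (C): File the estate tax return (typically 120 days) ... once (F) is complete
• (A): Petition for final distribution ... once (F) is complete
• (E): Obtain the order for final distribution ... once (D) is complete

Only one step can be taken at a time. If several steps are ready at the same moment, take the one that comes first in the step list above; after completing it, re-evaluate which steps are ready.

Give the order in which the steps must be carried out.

(F), (C), (A), (D), (G), (B), (E)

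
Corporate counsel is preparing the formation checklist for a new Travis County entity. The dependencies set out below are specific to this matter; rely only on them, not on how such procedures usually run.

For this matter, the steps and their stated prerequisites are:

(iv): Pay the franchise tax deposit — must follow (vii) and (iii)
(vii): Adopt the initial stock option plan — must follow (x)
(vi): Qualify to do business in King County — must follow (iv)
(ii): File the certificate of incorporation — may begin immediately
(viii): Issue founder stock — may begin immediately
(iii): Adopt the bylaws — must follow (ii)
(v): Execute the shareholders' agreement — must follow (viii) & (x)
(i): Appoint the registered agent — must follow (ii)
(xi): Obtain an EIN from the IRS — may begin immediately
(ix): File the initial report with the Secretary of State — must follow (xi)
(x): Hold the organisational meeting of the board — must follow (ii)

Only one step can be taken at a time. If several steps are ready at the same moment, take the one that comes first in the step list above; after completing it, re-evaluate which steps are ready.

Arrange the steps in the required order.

(ii), (viii), (iii), (i), (xi), (ix), (x), (vii), (iv), (vi), (v)

(ii), (viii) and (xi) have no prerequisites; (ii) is listed earlier, so (ii) is first.
Now (viii), (iii), (i), (xi) and (x) have their prerequisites met. (viii) is listed earlier, so (viii) next.
(iii), (i), (xi) and (x) are all available; (iii) is listed earlier → (iii).
(i), (xi) and (x) are all available; (i) is listed earlier → (i).
Ready: (xi) and (x). (xi) is listed earlier → (xi).
Now (ix) and (x) have their prerequisites met. (ix) is listed earlier, so (ix) next.
(x) needed (ii), now all done → (x).
Now (vii) and (v) have their prerequisites met. (vii) is listed earlier, so (vii) next.
Ready: (iv) and (v). (iv) is listed earlier → (iv).
(vi) now also ready, so the ready set is {(vi), (v)}; (vi) is listed earlier → (vi).
(v) is the only step now ready → (v).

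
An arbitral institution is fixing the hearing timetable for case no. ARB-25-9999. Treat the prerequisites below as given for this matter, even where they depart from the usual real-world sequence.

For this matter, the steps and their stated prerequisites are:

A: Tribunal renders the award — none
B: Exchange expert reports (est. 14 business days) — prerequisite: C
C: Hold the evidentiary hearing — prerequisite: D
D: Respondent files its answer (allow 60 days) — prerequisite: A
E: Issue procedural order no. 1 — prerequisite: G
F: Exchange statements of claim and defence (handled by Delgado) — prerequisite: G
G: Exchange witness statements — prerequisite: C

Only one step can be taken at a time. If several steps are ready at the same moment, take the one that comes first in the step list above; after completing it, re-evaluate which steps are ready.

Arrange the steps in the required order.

A is the only step with nothing outstanding, so it goes first.
That leaves D as the only ready step → D.
C is the only step now ready → C.
Ready: B and G. B is listed earlier → B.
That leaves G as the only ready step → G.
E and F are both available; E is listed earlier → E.
F is the only step now ready → F.

A, D, C, B, G, E, F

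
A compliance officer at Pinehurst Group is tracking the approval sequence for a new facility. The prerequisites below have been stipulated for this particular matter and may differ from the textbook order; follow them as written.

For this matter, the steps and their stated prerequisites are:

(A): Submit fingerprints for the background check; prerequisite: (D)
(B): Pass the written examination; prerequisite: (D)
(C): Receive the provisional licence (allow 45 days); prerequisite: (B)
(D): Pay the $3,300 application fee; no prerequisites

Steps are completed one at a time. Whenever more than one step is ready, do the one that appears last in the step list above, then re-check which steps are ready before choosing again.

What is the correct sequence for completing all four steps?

(D) has no prerequisites → (D) first.
Now (B) and (A) have their prerequisites met. (B) is listed later, so (B) next.
Now (C) and (A) have their prerequisites met. (C) is listed later, so (C) next.
(A) is the only step now ready → (A).

(D) (B) (C) (A)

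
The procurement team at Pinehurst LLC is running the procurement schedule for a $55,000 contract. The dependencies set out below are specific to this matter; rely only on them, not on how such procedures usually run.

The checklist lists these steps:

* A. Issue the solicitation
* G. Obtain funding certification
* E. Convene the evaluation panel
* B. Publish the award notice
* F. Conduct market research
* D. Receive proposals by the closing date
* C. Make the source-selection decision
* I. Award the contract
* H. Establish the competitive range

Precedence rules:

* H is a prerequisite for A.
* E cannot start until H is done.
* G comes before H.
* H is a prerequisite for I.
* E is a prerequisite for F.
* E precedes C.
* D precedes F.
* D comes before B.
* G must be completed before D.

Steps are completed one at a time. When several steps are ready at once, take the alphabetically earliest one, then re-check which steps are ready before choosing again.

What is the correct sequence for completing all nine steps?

G, D, B, H, A, E, C, F, I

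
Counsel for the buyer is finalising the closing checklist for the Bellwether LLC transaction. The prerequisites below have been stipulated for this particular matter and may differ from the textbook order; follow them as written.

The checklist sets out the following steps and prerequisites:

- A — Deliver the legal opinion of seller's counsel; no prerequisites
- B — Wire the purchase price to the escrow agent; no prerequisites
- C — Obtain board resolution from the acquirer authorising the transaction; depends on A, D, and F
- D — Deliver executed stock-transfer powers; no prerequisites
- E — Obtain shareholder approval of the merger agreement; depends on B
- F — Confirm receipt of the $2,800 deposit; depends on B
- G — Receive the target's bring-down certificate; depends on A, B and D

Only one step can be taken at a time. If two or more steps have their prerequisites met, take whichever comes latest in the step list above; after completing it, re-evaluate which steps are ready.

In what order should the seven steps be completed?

D, B, F, E, A, G, C

Nothing is required for D, B and A. D is listed later → D first.
Now B and A have their prerequisites met. B is listed later, so B next.
F and E now also ready, so the ready set is {F, E, A}; F is listed later → F.
Ready: E and A. E is listed later → E.
A is the only step now ready → A.
Now G and C have their prerequisites met. G is listed later, so G next.
C is the only step now ready → C.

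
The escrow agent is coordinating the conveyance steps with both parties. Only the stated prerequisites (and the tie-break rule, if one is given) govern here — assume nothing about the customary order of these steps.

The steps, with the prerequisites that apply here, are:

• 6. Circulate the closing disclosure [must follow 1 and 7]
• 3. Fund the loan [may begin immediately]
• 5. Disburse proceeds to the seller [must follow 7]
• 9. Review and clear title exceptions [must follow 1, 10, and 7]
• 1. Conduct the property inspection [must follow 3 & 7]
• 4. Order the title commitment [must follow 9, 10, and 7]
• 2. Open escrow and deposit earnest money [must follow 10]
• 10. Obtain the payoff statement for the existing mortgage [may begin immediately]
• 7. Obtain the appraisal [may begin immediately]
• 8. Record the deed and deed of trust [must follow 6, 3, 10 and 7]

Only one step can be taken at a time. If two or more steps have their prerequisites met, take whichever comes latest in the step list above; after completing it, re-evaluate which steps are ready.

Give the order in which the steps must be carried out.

Nothing is required for 7, 10 and 3. 7 is listed later → 7 first.
Ready: 10, 5 and 3. 10 is listed later → 10.
Ready: 2, 5 and 3. 2 is listed later → 2.
Now 5 and 3 have their prerequisites met. 5 is listed later, so 5 next.
That leaves 3 as the only ready step → 3.
1 is the only step now ready → 1.
Ready: 9 and 6. 9 is listed later → 9.
Now 4 and 6 have their prerequisites met. 4 is listed later, so 4 next.
6 needed 7 and 1, now all done → 6.
8 needed 7, 10, 3 and 6, now all done → 8.

7, 10, 2, 5, 3, 1, 9, 4, 6, 8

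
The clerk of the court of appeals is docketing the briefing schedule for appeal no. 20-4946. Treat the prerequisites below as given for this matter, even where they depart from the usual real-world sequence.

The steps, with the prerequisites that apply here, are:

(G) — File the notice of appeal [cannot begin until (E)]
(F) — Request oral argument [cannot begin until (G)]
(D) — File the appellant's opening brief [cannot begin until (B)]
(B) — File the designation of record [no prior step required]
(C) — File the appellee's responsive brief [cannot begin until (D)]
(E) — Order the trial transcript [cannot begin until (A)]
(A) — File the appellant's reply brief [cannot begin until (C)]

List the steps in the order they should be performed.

(B) has no prerequisites → (B) first.
(D) is the only step now ready → (D).
(C) is the only step now ready → (C).
(A) needed (C), now all done → (A).
(E) needed (A), now all done → (E).
That leaves (G) as the only ready step → (G).
(F) needed (G), now all done → (F).

(B) (D) (C) (A) (E) (G) (F)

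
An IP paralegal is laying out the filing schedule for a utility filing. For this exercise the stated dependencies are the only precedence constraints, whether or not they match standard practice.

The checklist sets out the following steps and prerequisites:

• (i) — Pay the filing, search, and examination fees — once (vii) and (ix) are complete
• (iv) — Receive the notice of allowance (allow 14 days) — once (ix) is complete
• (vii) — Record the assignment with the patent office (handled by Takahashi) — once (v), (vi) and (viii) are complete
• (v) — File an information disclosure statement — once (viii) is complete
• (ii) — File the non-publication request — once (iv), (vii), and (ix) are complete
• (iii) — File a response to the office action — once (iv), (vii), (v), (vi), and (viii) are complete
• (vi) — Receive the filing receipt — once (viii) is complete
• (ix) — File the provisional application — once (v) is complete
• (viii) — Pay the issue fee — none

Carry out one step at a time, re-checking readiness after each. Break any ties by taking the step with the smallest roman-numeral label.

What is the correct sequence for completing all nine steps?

(viii) has no prerequisites → (viii) first.
(v) and (vi) are both available; (v) has the earlier label → (v).
Now (vi) and (ix) have their prerequisites met. (vi) has the earlier label, so (vi) next.
(vii) now also ready, so the ready set is {(vii), (ix)}; (vii) has the earlier label → (vii).
Next only (ix) has its prerequisites met → (ix).
Ready: (i) and (iv). (i) has the earlier label → (i).
(iv) is the only step now ready → (iv).
Ready: (ii) and (iii). (ii) has the earlier label → (ii).
Next only (iii) has its prerequisites met → (iii).

(viii) (v) (vi) (vii) (ix) (i) (iv) (ii) (iii)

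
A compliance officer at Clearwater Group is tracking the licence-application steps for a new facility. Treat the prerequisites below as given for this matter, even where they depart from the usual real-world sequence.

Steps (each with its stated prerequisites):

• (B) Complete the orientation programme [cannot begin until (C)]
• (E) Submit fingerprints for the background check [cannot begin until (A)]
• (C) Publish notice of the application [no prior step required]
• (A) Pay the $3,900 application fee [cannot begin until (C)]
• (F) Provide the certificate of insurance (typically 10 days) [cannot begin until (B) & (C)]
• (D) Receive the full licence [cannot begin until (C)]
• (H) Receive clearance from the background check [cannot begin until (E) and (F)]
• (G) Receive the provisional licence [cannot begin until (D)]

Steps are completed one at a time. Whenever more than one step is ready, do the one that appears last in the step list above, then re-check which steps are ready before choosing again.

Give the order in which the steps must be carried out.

(C) is the only step with nothing outstanding, so it goes first.
Ready: (D), (A) and (B). (D) is listed later → (D).
(G), (A) and (B) are all available; (G) is listed later → (G).
Now (A) and (B) have their prerequisites met. (A) is listed later, so (A) next.
Now (E) and (B) have their prerequisites met. (E) is listed later, so (E) next.
(B) needed (C), now all done → (B).
(F) needed (C) and (B), now all done → (F).
(H) is the only step now ready → (H).

(C), (D), (G), (A), (E), (B), (F), (H)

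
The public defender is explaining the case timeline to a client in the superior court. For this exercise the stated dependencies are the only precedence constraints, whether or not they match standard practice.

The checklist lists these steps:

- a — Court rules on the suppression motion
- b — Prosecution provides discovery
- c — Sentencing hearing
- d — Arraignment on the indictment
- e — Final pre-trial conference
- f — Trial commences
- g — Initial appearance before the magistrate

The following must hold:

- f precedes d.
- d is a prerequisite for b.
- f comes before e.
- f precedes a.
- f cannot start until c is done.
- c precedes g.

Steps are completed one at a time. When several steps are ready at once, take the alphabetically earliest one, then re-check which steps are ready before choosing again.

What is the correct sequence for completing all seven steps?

c f a d b e g

c has no prerequisites → c first.
Now f and g have their prerequisites met. f has the earlier label, so f next.
a, d and e now also ready, so the ready set is {a, d, e, g}; a has the earlier label → a.
Now d, e and g have their prerequisites met. d has the earlier label, so d next.
Now b, e and g have their prerequisites met. b has the earlier label, so b next.
Now e and g have their prerequisites met. e has the earlier label, so e next.
That leaves g as the only ready step → g.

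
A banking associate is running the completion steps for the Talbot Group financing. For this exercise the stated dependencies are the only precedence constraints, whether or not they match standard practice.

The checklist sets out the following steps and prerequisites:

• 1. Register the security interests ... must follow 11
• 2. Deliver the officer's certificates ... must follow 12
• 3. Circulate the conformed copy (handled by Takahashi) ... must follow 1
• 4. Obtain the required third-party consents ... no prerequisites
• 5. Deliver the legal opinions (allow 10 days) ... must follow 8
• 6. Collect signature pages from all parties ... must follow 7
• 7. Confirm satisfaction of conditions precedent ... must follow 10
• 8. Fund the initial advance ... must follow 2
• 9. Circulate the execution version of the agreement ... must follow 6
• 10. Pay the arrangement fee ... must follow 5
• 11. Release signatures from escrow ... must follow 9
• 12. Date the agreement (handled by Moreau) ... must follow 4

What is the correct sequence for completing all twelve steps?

4, 12, 2, 8, 5, 10, 7, 6, 9, 11, 1, 3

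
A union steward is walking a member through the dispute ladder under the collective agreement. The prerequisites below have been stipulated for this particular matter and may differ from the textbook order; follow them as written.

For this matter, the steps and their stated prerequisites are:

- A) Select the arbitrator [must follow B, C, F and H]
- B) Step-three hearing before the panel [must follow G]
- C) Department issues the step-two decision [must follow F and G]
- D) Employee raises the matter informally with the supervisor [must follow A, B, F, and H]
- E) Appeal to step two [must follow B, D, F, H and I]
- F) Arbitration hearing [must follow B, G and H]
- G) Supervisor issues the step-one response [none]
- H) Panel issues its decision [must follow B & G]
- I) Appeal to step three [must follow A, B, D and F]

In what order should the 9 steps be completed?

G, B, H, F, C, A, D, I, E

G is the only step with nothing outstanding, so it goes first.
B is the only step now ready → B.
H needed B and G, now all done → H.
That leaves F as the only ready step → F.
C is the only step now ready → C.
A needed B, C, F and H, now all done → A.
D is the only step now ready → D.
Next only I has its prerequisites met → I.
E is the only step now ready → E.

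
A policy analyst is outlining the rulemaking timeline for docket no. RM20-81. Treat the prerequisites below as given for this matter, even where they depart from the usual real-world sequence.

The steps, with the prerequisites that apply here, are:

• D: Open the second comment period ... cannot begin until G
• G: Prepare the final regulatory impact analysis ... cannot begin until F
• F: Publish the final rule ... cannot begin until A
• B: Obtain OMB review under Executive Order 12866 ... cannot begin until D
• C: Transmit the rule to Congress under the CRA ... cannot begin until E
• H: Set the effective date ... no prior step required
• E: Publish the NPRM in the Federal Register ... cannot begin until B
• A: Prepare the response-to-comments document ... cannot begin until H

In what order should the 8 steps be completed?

H is the only step with nothing outstanding, so it goes first.
Next only A has its prerequisites met → A.
F needed A, now all done → F.
G needed F, now all done → G.
D needed G, now all done → D.
B needed D, now all done → B.
Next only E has its prerequisites met → E.
That leaves C as the only ready step → C.

H, A, F, G, D, B, E, C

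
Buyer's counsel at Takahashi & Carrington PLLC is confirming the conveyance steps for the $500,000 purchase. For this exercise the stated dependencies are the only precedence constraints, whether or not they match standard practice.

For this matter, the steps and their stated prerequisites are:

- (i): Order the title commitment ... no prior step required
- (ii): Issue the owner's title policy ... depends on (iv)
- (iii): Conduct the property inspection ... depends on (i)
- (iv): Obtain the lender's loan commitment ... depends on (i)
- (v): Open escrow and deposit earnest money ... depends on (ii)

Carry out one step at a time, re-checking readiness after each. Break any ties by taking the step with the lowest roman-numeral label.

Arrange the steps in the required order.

(i), (iii), (iv), (ii), (v)

(i) is the only step with nothing outstanding, so it goes first.
Ready: (iii) and (iv). (iii) has the earlier label → (iii).
(iv) is the only step now ready → (iv).
Next only (ii) has its prerequisites met → (ii).
(v) needed (ii), now all done → (v).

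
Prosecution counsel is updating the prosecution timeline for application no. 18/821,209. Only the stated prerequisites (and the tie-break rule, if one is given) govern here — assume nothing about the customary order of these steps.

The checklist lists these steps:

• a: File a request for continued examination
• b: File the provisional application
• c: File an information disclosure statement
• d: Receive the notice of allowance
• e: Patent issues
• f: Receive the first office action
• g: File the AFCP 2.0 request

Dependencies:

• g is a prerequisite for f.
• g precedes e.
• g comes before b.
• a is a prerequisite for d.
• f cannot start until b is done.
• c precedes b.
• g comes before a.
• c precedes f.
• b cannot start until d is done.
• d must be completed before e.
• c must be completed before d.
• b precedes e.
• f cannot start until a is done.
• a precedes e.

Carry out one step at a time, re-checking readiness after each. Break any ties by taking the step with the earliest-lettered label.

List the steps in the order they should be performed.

c and g have no prerequisites; c has the earlier label, so c is first.
That leaves g as the only ready step → g.
a needed g, now all done → a.
d needed a and c, now all done → d.
b needed c, d and g, now all done → b.
Now e and f have their prerequisites met. e has the earlier label, so e next.
f is the only step now ready → f.

c g a d b e f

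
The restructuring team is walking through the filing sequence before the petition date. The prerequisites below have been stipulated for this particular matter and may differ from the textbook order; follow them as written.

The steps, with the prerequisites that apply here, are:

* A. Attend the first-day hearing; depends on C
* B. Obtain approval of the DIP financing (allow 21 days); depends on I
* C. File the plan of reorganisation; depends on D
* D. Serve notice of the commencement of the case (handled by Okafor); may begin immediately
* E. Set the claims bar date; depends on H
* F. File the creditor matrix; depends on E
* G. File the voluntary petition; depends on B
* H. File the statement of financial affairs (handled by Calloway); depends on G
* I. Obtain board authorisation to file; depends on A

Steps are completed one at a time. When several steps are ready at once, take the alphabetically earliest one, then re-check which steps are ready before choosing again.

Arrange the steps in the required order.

D, C, A, I, B, G, H, E, F

Only D has no prerequisites, so it is first.
That leaves C as the only ready step → C.
Next only A has its prerequisites met → A.
I needed A, now all done → I.
B needed I, now all done → B.
That leaves G as the only ready step → G.
H is the only step now ready → H.
Next only E has its prerequisites met → E.
F needed E, now all done → F.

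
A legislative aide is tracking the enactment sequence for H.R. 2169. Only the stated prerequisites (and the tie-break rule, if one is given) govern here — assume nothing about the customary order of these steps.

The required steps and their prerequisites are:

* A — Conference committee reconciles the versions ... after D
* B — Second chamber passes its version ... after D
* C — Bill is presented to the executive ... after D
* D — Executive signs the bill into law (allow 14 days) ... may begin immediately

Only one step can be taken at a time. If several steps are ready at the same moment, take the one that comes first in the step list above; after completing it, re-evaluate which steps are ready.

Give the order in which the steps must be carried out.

D, A, B, C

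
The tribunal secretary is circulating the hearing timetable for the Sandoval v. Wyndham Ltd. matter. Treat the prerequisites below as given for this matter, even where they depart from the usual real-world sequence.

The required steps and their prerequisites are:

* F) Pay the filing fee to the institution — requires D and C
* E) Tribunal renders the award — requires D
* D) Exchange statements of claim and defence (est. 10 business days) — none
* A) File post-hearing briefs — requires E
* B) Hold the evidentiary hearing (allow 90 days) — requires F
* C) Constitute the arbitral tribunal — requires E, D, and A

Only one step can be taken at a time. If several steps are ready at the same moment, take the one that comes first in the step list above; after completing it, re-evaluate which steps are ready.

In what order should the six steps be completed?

D, E, A, C, F, B

D has no prerequisites → D first.
E needed D, now all done → E.
A needed E, now all done → A.
C needed E, D and A, now all done → C.
That leaves F as the only ready step → F.
B needed F, now all done → B.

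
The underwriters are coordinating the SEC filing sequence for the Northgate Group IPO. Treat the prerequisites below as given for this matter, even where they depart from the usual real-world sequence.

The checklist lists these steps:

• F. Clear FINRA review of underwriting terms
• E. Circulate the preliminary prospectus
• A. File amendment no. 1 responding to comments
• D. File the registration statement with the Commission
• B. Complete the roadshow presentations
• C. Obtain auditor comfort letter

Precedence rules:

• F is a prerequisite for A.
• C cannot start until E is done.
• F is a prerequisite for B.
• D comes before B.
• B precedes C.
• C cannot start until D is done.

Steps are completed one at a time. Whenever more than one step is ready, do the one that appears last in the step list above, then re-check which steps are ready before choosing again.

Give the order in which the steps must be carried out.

D → E → F → B → C → A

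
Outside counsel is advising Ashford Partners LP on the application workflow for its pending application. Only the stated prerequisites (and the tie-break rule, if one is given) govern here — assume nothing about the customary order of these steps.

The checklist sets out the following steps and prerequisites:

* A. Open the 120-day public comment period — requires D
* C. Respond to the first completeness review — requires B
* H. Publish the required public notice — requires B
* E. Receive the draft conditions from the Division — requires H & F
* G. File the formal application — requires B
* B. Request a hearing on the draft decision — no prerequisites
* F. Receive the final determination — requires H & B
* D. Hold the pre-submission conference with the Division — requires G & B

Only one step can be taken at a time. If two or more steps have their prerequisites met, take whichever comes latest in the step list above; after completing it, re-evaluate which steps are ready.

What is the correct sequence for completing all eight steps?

B, G, D, H, F, E, C, A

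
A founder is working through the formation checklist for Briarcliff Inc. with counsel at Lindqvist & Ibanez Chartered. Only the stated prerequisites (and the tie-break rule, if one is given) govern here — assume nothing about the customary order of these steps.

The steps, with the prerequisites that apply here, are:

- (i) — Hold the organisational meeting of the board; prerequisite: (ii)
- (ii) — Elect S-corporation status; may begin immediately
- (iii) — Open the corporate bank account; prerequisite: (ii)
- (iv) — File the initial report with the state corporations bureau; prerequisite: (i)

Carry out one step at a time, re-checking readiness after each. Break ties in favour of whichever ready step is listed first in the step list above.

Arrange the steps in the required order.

(ii), (i), (iii), (iv)

(ii) is the only step with nothing outstanding, so it goes first.
Now (i) and (iii) have their prerequisites met. (i) is listed earlier, so (i) next.
Now (iii) and (iv) have their prerequisites met. (iii) is listed earlier, so (iii) next.
Next only (iv) has its prerequisites met → (iv).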